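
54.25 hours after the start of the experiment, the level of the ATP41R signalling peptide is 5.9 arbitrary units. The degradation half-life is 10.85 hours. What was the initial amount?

188.8 arbitrary units

Number of half-lives elapsed: n = 54.25/10.85 ≈ 5.
A₀ = A × 2^n = 5.9 × 2^5 = 5.9 × 32 ≈ 188.8 arbitrary units.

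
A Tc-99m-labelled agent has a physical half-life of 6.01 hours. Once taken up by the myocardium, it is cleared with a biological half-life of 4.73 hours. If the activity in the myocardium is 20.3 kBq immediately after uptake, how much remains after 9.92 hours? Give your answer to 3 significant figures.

1.51 kBq

1/t_eff = 1/t_phys + 1/t_biol = 1/6.01 + 1/4.73 = 0.37781 per hour.
t_eff = 6.01 × 4.73 / (6.01 + 4.73) ≈ 2.6469 hours.
Remaining = 20.3 × (1/2)^(9.92/2.6469) = 20.3 × (1/2)^3.7478 ≈ 1.5111 kBq.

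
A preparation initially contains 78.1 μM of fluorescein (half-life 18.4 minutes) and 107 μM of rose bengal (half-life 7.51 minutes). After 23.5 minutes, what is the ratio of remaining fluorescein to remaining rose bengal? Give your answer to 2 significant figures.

fluorescein: 78.1 × (1/2)^(23.5/18.4) = 78.1 × (1/2)^1.2772 ≈ 32.224 μM.
rose bengal: 107 × (1/2)^(23.5/7.51) = 107 × (1/2)^3.1292 ≈ 12.23 μM.
Ratio ≈ 32.224 / 12.23 ≈ 2.6349.

2.6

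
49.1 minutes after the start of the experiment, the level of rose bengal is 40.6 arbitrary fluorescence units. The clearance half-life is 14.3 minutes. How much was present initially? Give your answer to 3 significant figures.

439 arbitrary fluorescence units

Number of half-lives elapsed: n = 49.1/14.3 ≈ 3.4336.
A₀ = A × 2^n = 40.6 × 2^3.4336 = 40.6 × 10.805 ≈ 438.66 arbitrary fluorescence units.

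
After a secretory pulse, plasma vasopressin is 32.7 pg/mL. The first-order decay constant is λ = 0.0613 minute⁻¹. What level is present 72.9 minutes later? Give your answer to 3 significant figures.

t½ = ln 2 / λ = 0.69315 / 0.0613 ≈ 11.307 minutes.
Number of half-lives: n = 72.9/11.307 ≈ 6.4471.
Remaining = 32.7 × (1/2)^6.4471 = 32.7 × 0.011461 ≈ 0.37479 pg/mL.

0.375 pg/mL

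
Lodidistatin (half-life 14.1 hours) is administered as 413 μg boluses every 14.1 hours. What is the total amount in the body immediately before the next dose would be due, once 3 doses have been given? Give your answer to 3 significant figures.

361 μg

The 3 doses were given 42.3, 28.2, 14.1 hours ago.
Total = 413·(1/2)^(42.3/14.1) + 413·(1/2)^(28.2/14.1) + 413·(1/2)^(14.1/14.1)
      = 51.625 + 103.25 + 206.5 ≈ 361.38 μg.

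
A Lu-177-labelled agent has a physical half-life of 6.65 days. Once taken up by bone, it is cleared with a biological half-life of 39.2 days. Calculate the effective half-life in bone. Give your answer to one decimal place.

5.7 days

1/t_eff = 1/t_phys + 1/t_biol = 1/6.65 + 1/39.2 = 0.17589 per day.
t_eff = 6.65 × 39.2 / (6.65 + 39.2) ≈ 5.6855 days.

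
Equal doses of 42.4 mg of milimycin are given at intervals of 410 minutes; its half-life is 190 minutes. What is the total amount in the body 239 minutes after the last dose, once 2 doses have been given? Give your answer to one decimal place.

The 2 doses were given 649, 239 minutes ago.
Total = 42.4·(1/2)^(649/190) + 42.4·(1/2)^(239/190)
      = 3.9729 + 17.73 ≈ 21.703 mg.

21.7 mg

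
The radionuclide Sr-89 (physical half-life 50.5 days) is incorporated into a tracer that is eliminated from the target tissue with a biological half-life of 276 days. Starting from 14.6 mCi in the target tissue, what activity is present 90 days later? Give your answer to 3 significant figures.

3.39 mCi

1/t_eff = 1/t_phys + 1/t_biol = 1/50.5 + 1/276 = 0.023425 per day.
t_eff = 50.5 × 276 / (50.5 + 276) ≈ 42.689 days.
Remaining = 14.6 × (1/2)^(90/42.689) = 14.6 × (1/2)^2.1083 ≈ 3.3861 mCi.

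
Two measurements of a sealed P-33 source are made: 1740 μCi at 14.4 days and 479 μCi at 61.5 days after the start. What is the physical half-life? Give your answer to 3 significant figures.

25.3 days

Over Δt = 61.5 − 14.4 = 47.1 days, the level fell by a factor of 1740/479 ≈ 3.6326.
n = log₂(3.6326) ≈ 1.861 half-lives, so t½ = 47.1/1.861 ≈ 25.309 days.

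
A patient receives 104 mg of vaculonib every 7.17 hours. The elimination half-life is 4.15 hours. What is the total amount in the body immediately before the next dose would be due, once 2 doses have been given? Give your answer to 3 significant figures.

The 2 doses were given 14.34, 7.17 hours ago.
Total = 104·(1/2)^(14.34/4.15) + 104·(1/2)^(7.17/4.15)
      = 9.4809 + 31.401 ≈ 40.882 mg.

40.9 mg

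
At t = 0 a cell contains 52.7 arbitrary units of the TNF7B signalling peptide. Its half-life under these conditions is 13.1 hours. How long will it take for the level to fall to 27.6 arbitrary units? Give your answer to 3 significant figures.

12.2 hours

Fraction remaining = 27.6/52.7 ≈ 0.52372.
n = log₂(52.7/27.6) = ln(1.9094)/ln 2 ≈ 0.93313 half-lives.
t = n × t½ = 0.93313 × 13.1 ≈ 12.224 hours.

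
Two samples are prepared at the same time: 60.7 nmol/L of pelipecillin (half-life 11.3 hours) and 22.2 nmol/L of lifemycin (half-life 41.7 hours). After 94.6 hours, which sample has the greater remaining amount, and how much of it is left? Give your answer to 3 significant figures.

lifemycin, 4.61 nmol/L

pelipecillin: 60.7 × (1/2)^8.3717 ≈ 0.18326 nmol/L.
lifemycin: 22.2 × (1/2)^2.2686 ≈ 4.6072 nmol/L.
Lifemycin has more remaining, at ≈ 4.6072 nmol/L.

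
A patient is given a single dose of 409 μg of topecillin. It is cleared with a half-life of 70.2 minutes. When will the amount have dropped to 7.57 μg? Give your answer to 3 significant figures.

404 minutes

Fraction remaining = 7.57/409 ≈ 0.018509.
n = log₂(409/7.57) = ln(54.029)/ln 2 ≈ 5.7557 half-lives.
t = n × t½ = 5.7557 × 70.2 ≈ 404.05 minutes.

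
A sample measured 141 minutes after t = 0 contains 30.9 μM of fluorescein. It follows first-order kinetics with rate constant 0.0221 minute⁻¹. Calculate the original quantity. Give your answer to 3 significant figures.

t½ = ln 2 / λ = 0.69315 / 0.0221 ≈ 31.364 minutes.
Number of half-lives elapsed: n = 141/31.364 ≈ 4.4956.
A₀ = A × 2^n = 30.9 × 2^4.4956 = 30.9 × 22.558 ≈ 697.05 μM.

697 μM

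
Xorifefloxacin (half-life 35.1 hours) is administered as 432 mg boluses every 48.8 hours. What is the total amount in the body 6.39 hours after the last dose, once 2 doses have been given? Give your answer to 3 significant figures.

526 mg

The 2 doses were given 55.19, 6.39 hours ago.
Total = 432·(1/2)^(55.19/35.1) + 432·(1/2)^(6.39/35.1)
      = 145.26 + 380.79 ≈ 526.05 mg.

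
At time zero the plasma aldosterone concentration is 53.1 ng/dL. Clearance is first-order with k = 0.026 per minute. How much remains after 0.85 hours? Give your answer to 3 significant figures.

t½ = ln 2 / k = 0.69315 / 0.026 ≈ 26.66 minutes.
Convert the elapsed time: 0.85 hours = 51 minutes.
Number of half-lives: n = 51/26.66 ≈ 1.913.
Remaining = 53.1 × (1/2)^1.913 = 53.1 × 0.26554 ≈ 14.1 ng/dL.

14.1 ng/dL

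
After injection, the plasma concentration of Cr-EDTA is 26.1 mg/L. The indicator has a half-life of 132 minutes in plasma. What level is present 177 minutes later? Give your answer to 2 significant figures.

Number of half-lives: n = 177/132 ≈ 1.3409.
Remaining = 26.1 × (1/2)^1.3409 = 26.1 × 0.39477 ≈ 10.304 mg/L.

10 mg/L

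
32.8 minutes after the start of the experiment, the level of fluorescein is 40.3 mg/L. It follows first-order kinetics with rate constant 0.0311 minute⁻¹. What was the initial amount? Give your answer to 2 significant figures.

t½ = ln 2 / λ = 0.69315 / 0.0311 ≈ 22.288 minutes.
Number of half-lives elapsed: n = 32.8/22.288 ≈ 1.4717.
A₀ = A × 2^n = 40.3 × 2^1.4717 = 40.3 × 2.7734 ≈ 111.77 mg/L.

110 mg/L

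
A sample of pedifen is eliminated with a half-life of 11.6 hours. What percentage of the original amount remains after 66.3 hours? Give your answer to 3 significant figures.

1.90%

n = 66.3/11.6 ≈ 5.7155 half-lives.
Fraction remaining = (1/2)^5.7155 ≈ 0.019031, i.e. 1.9031%.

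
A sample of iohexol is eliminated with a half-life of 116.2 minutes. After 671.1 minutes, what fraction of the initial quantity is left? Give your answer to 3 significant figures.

n = 671.1/116.2 ≈ 5.7754 half-lives.
Fraction remaining = (1/2)^5.7754 ≈ 0.018257.

0.0183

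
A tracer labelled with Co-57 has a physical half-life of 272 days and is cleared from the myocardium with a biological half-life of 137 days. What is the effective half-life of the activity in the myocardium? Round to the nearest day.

1/t_eff = 1/t_phys + 1/t_biol = 1/272 + 1/137 = 0.010976 per day.
t_eff = 272 × 137 / (272 + 137) ≈ 91.11 days.

91 days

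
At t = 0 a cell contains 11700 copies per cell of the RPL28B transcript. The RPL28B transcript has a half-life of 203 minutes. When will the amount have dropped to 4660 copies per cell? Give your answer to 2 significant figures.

270 minutes

Fraction remaining = 4660/11700 ≈ 0.39829.
n = log₂(11700/4660) = ln(2.5107)/ln 2 ≈ 1.3281 half-lives.
t = n × t½ = 1.3281 × 203 ≈ 269.61 minutes.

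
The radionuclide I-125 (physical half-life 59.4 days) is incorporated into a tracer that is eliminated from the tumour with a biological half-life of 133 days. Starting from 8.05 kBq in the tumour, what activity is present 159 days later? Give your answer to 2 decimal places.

0.55 kBq

1/t_eff = 1/t_phys + 1/t_biol = 1/59.4 + 1/133 = 0.024354 per day.
t_eff = 59.4 × 133 / (59.4 + 133) ≈ 41.061 days.
Remaining = 8.05 × (1/2)^(159/41.061) = 8.05 × (1/2)^3.8723 ≈ 0.54971 kBq.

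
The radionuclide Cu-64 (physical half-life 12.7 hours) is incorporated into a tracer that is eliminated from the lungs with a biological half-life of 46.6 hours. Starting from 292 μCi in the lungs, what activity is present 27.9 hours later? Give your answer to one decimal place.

1/t_eff = 1/t_phys + 1/t_biol = 1/12.7 + 1/46.6 = 0.1002 per hour.
t_eff = 12.7 × 46.6 / (12.7 + 46.6) ≈ 9.9801 hours.
Remaining = 292 × (1/2)^(27.9/9.9801) = 292 × (1/2)^2.7956 ≈ 42.057 μCi.

42.1 μCi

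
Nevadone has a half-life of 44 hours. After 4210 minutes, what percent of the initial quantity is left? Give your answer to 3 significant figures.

4210 minutes = 70.1667 hours.
n = 70.1667/44 ≈ 1.5947 half-lives.
Fraction remaining = (1/2)^1.5947 ≈ 0.33109, i.e. 33.109%.

33.1%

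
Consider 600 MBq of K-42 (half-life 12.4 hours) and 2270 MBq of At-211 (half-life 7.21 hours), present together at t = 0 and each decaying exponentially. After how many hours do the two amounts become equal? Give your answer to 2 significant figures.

33 hours

Set 600·(1/2)^(t/12.4) = 2270·(1/2)^(t/7.21).
Taking log₂: log₂(600/2270) = t·(1/12.4 − 1/7.21).
log₂(0.26432) = -1.9197; 1/12.4 − 1/7.21 = -0.058051.
t = -1.9197 / -0.058051 ≈ 33.068 hours.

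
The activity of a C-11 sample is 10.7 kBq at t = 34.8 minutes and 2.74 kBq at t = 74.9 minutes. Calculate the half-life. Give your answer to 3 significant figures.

20.4 minutes

Over Δt = 74.9 − 34.8 = 40.1 minutes, the level fell by a factor of 10.7/2.74 ≈ 3.9051.
n = log₂(3.9051) ≈ 1.9654 half-lives, so t½ = 40.1/1.9654 ≈ 20.403 minutes.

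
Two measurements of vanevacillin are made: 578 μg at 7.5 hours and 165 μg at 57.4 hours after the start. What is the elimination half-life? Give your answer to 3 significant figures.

Over Δt = 57.4 − 7.5 = 49.9 hours, the level fell by a factor of 578/165 ≈ 3.503.
n = log₂(3.503) ≈ 1.8086 half-lives, so t½ = 49.9/1.8086 ≈ 27.59 hours.

27.6 hours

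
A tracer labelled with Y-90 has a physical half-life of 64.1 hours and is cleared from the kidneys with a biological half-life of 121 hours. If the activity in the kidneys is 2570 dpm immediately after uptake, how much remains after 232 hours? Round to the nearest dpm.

55 dpm

1/t_eff = 1/t_phys + 1/t_biol = 1/64.1 + 1/121 = 0.023865 per hour.
t_eff = 64.1 × 121 / (64.1 + 121) ≈ 41.902 hours.
Remaining = 2570 × (1/2)^(232/41.902) = 2570 × (1/2)^5.5367 ≈ 55.363 dpm.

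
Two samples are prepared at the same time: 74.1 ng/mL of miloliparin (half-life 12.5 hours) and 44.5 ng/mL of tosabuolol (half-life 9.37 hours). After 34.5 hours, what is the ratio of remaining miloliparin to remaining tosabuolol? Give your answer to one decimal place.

miloliparin: 74.1 × (1/2)^(34.5/12.5) = 74.1 × (1/2)^2.76 ≈ 10.939 ng/mL.
tosabuolol: 44.5 × (1/2)^(34.5/9.37) = 44.5 × (1/2)^3.682 ≈ 3.4672 ng/mL.
Ratio ≈ 10.939 / 3.4672 ≈ 3.155.

3.2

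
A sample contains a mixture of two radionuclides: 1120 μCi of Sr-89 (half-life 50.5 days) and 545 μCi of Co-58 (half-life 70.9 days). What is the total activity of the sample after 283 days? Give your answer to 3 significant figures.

Sr-89: 1120 × (1/2)^(283/50.5) = 1120 × (1/2)^5.604 ≈ 23.028 μCi.
Co-58: 545 × (1/2)^(283/70.9) = 545 × (1/2)^3.9915 ≈ 34.263 μCi.
Total = 23.028 + 34.263 ≈ 57.291 μCi.

57.3 μCi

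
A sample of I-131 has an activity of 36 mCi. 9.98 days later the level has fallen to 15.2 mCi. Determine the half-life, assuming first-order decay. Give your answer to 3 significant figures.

A/A₀ = 15.2/36 ≈ 0.42222.
n = log₂(2.3684) ≈ 1.2439 half-lives elapsed in 9.98 days.
t½ = 9.98/1.2439 ≈ 8.023 days.

8.02 days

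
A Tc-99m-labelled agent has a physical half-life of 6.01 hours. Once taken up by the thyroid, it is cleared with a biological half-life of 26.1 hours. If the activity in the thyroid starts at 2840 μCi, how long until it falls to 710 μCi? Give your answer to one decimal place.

9.8 hours

1/t_eff = 1/t_phys + 1/t_biol = 1/6.01 + 1/26.1 = 0.2047 per hour.
t_eff = 6.01 × 26.1 / (6.01 + 26.1) ≈ 4.8851 hours.
n = log₂(2840/710) ≈ 2; t = 2 × 4.8851 ≈ 9.7702 hours.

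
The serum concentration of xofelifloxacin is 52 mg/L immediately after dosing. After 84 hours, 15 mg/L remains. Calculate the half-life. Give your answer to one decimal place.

46.8 hours

A/A₀ = 15/52 ≈ 0.28846.
n = log₂(3.4667) ≈ 1.7935 half-lives elapsed in 84 hours.
t½ = 84/1.7935 ≈ 46.835 hours.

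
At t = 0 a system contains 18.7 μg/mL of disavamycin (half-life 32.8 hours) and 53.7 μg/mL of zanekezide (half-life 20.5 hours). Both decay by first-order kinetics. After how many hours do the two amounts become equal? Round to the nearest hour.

83 hours

Set 18.7·(1/2)^(t/32.8) = 53.7·(1/2)^(t/20.5).
Taking log₂: log₂(18.7/53.7) = t·(1/32.8 − 1/20.5).
log₂(0.34823) = -1.5219; 1/32.8 − 1/20.5 = -0.018293.
t = -1.5219 / -0.018293 ≈ 83.196 hours.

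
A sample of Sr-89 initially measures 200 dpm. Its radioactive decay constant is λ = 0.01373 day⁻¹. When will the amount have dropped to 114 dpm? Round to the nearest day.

t½ = ln 2 / λ = 0.69315 / 0.01373 ≈ 50.484 days.
Fraction remaining = 114/200 ≈ 0.57.
n = log₂(200/114) = ln(1.7544)/ln 2 ≈ 0.81097 half-lives.
t = n × t½ = 0.81097 × 50.484 ≈ 40.941 days.

41 days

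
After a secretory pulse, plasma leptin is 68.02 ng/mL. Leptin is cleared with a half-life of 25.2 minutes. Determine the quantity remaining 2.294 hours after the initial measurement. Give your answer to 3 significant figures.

Convert the elapsed time: 2.294 hours = 137.64 minutes.
Number of half-lives: n = 137.64/25.2 ≈ 5.4619.
Remaining = 68.02 × (1/2)^5.4619 = 68.02 × 0.022688 ≈ 1.5433 ng/mL.

1.54 ng/mL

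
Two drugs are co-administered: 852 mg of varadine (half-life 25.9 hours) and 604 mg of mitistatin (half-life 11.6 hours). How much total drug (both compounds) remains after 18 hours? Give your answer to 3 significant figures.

732 mg

varadine: 852 × (1/2)^(18/25.9) = 852 × (1/2)^0.69498 ≈ 526.3 mg.
mitistatin: 604 × (1/2)^(18/11.6) = 604 × (1/2)^1.5517 ≈ 206.03 mg.
Total = 526.3 + 206.03 ≈ 732.32 mg.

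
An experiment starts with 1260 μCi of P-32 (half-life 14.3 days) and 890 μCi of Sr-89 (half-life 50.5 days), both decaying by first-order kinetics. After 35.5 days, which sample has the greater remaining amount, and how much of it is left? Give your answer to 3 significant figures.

P-32: 1260 × (1/2)^2.4825 ≈ 225.45 μCi.
Sr-89: 890 × (1/2)^0.70297 ≈ 546.73 μCi.
Sr-89 has more remaining, at ≈ 546.73 μCi.

Sr-89, 547 μCi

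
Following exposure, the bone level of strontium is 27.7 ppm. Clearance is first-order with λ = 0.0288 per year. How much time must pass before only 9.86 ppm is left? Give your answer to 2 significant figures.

36 years

t½ = ln 2 / λ = 0.69315 / 0.0288 ≈ 24.068 years.
Fraction remaining = 9.86/27.7 ≈ 0.35596.
n = log₂(27.7/9.86) = ln(2.8093)/ln 2 ≈ 1.4902 half-lives.
t = n × t½ = 1.4902 × 24.068 ≈ 35.866 years.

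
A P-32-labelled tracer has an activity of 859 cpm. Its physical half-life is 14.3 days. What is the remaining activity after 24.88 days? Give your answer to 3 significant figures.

257 cpm

Number of half-lives: n = 24.88/14.3 ≈ 1.7399.
Remaining = 859 × (1/2)^1.7399 = 859 × 0.2994 ≈ 257.18 cpm.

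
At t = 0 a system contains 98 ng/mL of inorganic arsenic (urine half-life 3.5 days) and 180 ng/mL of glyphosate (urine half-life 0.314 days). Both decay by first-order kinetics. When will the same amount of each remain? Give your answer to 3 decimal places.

Set 98·(1/2)^(t/3.5) = 180·(1/2)^(t/0.314).
Taking log₂: log₂(98/180) = t·(1/3.5 − 1/0.314).
log₂(0.54444) = -0.87714; 1/3.5 − 1/0.314 = -2.899.
t = -0.87714 / -2.899 ≈ 0.30257 days.

0.303 days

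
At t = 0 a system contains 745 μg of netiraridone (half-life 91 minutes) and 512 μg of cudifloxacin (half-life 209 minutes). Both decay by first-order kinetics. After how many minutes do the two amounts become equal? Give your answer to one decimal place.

87.2 minutes

Set 745·(1/2)^(t/91) = 512·(1/2)^(t/209).
Taking log₂: log₂(745/512) = t·(1/91 − 1/209).
log₂(1.4551) = 0.5411; 1/91 − 1/209 = 0.0062043.
t = 0.5411 / 0.0062043 ≈ 87.213 minutes.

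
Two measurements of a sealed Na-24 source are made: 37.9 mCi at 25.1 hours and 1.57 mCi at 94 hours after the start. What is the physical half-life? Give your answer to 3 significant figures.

Over Δt = 94 − 25.1 = 68.9 hours, the level fell by a factor of 37.9/1.57 ≈ 24.14.
n = log₂(24.14) ≈ 4.5934 half-lives, so t½ = 68.9/4.5934 ≈ 15 hours.

15.0 hours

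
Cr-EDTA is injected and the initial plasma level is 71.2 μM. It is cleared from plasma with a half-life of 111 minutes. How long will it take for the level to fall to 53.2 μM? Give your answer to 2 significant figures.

Fraction remaining = 53.2/71.2 ≈ 0.74719.
n = log₂(71.2/53.2) = ln(1.3383)/ln 2 ≈ 0.42045 half-lives.
t = n × t½ = 0.42045 × 111 ≈ 46.67 minutes.

47 minutes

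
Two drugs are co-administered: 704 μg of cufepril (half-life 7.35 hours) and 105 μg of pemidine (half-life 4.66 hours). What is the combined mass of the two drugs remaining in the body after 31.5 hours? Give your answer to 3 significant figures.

cufepril: 704 × (1/2)^(31.5/7.35) = 704 × (1/2)^4.2857 ≈ 36.095 μg.
pemidine: 105 × (1/2)^(31.5/4.66) = 105 × (1/2)^6.7597 ≈ 0.96901 μg.
Total = 36.095 + 0.96901 ≈ 37.064 μg.

37.1 μg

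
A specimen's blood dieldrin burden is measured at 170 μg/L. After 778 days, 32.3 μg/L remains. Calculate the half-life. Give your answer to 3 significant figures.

325 days

A/A₀ = 32.3/170 ≈ 0.19.
n = log₂(5.2632) ≈ 2.3959 half-lives elapsed in 778 days.
t½ = 778/2.3959 ≈ 324.72 days.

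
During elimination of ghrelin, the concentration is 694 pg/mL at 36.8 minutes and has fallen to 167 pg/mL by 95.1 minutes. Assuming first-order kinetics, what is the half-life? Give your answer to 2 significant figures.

Over Δt = 95.1 − 36.8 = 58.3 minutes, the level fell by a factor of 694/167 ≈ 4.1557.
n = log₂(4.1557) ≈ 2.0551 half-lives, so t½ = 58.3/2.0551 ≈ 28.369 minutes.

28 minutes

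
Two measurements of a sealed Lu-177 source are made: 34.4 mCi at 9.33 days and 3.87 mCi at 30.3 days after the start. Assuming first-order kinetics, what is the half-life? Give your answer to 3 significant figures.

6.65 days

Over Δt = 30.3 − 9.33 = 20.97 days, the level fell by a factor of 34.4/3.87 ≈ 8.8889.
n = log₂(8.8889) ≈ 3.152 half-lives, so t½ = 20.97/3.152 ≈ 6.6529 days.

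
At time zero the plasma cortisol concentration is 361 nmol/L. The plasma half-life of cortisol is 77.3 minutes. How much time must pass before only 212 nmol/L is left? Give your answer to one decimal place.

59.4 minutes

Fraction remaining = 212/361 ≈ 0.58726.
n = log₂(361/212) = ln(1.7028)/ln 2 ≈ 0.76793 half-lives.
t = n × t½ = 0.76793 × 77.3 ≈ 59.361 minutes.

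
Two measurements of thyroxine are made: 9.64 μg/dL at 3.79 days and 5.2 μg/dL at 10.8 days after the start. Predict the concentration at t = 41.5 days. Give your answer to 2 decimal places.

Over Δt = 10.8 − 3.79 = 7.01 days, the level fell by a factor of 9.64/5.2 ≈ 1.8538.
n = log₂(1.8538) ≈ 0.89052 half-lives, so t½ = 7.01/0.89052 ≈ 7.8718 days.
From t = 10.8 to t = 41.5: 5.2 × (1/2)^((41.5−10.8)/7.8718) ≈ 0.34833 μg/dL.

0.35 μg/dL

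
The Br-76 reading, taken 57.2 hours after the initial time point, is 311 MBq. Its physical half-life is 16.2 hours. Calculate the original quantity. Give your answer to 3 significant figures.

Number of half-lives elapsed: n = 57.2/16.2 ≈ 3.5309.
A₀ = A × 2^n = 311 × 2^3.5309 = 311 × 11.558 ≈ 3594.6 MBq.

3590 MBq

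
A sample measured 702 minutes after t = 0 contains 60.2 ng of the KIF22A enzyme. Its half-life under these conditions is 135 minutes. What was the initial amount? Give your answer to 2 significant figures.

Number of half-lives elapsed: n = 702/135 ≈ 5.2.
A₀ = A × 2^n = 60.2 × 2^5.2 = 60.2 × 36.758 ≈ 2212.9 ng.

2200 ng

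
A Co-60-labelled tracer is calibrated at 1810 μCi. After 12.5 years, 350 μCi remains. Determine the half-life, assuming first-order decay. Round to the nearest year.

A/A₀ = 350/1810 ≈ 0.19337.
n = log₂(5.1714) ≈ 2.3706 half-lives elapsed in 12.5 years.
t½ = 12.5/2.3706 ≈ 5.273 years.

5 years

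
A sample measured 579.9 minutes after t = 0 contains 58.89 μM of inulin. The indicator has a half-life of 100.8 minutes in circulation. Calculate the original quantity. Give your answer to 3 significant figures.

3180 μM

Number of half-lives elapsed: n = 579.9/100.8 ≈ 5.753.
A₀ = A × 2^n = 58.89 × 2^5.753 = 58.89 × 53.929 ≈ 3175.8 μM.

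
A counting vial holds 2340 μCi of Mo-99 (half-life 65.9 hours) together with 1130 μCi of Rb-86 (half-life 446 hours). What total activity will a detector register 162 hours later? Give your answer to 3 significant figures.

Mo-99: 2340 × (1/2)^(162/65.9) = 2340 × (1/2)^2.4583 ≈ 425.8 μCi.
Rb-86: 1130 × (1/2)^(162/446) = 1130 × (1/2)^0.36323 ≈ 878.49 μCi.
Total = 425.8 + 878.49 ≈ 1304.3 μCi.

1300 μCi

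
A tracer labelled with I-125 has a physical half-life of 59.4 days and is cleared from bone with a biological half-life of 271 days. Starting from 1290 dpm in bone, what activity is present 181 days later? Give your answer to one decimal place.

98.2 dpm

1/t_eff = 1/t_phys + 1/t_biol = 1/59.4 + 1/271 = 0.020525 per day.
t_eff = 59.4 × 271 / (59.4 + 271) ≈ 48.721 days.
Remaining = 1290 × (1/2)^(181/48.721) = 1290 × (1/2)^3.715 ≈ 98.232 dpm.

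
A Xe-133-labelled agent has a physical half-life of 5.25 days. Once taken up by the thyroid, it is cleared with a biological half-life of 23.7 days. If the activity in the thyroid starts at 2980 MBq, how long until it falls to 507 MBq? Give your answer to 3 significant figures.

11.0 days

1/t_eff = 1/t_phys + 1/t_biol = 1/5.25 + 1/23.7 = 0.23267 per day.
t_eff = 5.25 × 23.7 / (5.25 + 23.7) ≈ 4.2979 days.
n = log₂(2980/507) ≈ 2.5553; t = 2.5553 × 4.2979 ≈ 10.982 days.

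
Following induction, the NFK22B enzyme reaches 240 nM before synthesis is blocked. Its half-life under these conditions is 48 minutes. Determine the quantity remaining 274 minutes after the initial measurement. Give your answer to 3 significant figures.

4.59 nM

Number of half-lives: n = 274/48 ≈ 5.7083.
Remaining = 240 × (1/2)^5.7083 = 240 × 0.019126 ≈ 4.5902 nM.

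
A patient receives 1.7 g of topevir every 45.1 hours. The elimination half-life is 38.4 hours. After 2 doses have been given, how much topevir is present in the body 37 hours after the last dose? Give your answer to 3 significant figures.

The 2 doses were given 82.1, 37 hours ago.
Total = 1.7·(1/2)^(82.1/38.4) + 1.7·(1/2)^(37/38.4)
      = 0.38623 + 0.87175 ≈ 1.258 g.

1.26 g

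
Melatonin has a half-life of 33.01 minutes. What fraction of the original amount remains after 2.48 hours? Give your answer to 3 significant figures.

0.0440

2.48 hours = 148.8 minutes.
n = 148.8/33.01 ≈ 4.5077 half-lives.
Fraction remaining = (1/2)^4.5077 ≈ 0.043958.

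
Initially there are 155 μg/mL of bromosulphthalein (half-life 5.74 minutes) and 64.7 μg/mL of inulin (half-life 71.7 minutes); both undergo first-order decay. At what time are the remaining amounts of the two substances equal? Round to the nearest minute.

Set 155·(1/2)^(t/5.74) = 64.7·(1/2)^(t/71.7).
Taking log₂: log₂(155/64.7) = t·(1/5.74 − 1/71.7).
log₂(2.3957) = 1.2604; 1/5.74 − 1/71.7 = 0.16027.
t = 1.2604 / 0.16027 ≈ 7.8645 minutes.

8 minutes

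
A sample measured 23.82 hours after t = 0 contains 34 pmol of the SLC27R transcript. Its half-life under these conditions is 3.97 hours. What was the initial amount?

Number of half-lives elapsed: n = 23.82/3.97 ≈ 6.
A₀ = A × 2^n = 34 × 2^6 = 34 × 64 ≈ 2176 pmol.

2176 pmol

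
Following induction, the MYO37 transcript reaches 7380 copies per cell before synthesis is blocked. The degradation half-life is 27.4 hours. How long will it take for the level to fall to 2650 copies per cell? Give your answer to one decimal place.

Fraction remaining = 2650/7380 ≈ 0.35908.
n = log₂(7380/2650) = ln(2.7849)/ln 2 ≈ 1.4776 half-lives.
t = n × t½ = 1.4776 × 27.4 ≈ 40.487 hours.

40.5 hours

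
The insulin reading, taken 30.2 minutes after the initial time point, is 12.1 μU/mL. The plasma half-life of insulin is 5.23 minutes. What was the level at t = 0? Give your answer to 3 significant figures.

Number of half-lives elapsed: n = 30.2/5.23 ≈ 5.7744.
A₀ = A × 2^n = 12.1 × 2^5.7744 = 12.1 × 54.735 ≈ 662.29 μU/mL.

662 μU/mL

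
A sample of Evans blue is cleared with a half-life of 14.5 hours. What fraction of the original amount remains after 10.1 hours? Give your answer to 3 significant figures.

n = 10.1/14.5 ≈ 0.69655 half-lives.
Fraction remaining = (1/2)^0.69655 ≈ 0.61705.

0.617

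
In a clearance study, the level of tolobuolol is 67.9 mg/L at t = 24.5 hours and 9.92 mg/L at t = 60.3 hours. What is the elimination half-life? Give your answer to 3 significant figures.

12.9 hours

Over Δt = 60.3 − 24.5 = 35.8 hours, the level fell by a factor of 67.9/9.92 ≈ 6.8448.
n = log₂(6.8448) ≈ 2.775 half-lives, so t½ = 35.8/2.775 ≈ 12.901 hours.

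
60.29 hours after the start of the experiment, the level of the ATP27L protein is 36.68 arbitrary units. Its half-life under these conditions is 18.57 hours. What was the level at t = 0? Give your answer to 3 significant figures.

348 arbitrary units

Number of half-lives elapsed: n = 60.29/18.57 ≈ 3.2466.
A₀ = A × 2^n = 36.68 × 2^3.2466 = 36.68 × 9.4915 ≈ 348.15 arbitrary units.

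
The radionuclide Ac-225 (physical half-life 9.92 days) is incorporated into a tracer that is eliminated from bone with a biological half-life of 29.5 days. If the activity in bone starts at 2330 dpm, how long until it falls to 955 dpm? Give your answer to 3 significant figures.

1/t_eff = 1/t_phys + 1/t_biol = 1/9.92 + 1/29.5 = 0.1347 per day.
t_eff = 9.92 × 29.5 / (9.92 + 29.5) ≈ 7.4236 days.
n = log₂(2330/955) ≈ 1.2868; t = 1.2868 × 7.4236 ≈ 9.5524 days.

9.55 days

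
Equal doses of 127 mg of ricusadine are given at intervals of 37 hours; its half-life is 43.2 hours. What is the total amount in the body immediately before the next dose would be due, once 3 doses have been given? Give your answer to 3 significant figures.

The 3 doses were given 111, 74, 37 hours ago.
Total = 127·(1/2)^(111/43.2) + 127·(1/2)^(74/43.2) + 127·(1/2)^(37/43.2)
      = 21.396 + 38.739 + 70.142 ≈ 130.28 mg.

130 mg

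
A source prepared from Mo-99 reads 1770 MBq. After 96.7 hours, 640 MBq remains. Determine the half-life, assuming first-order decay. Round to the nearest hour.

66 hours

A/A₀ = 640/1770 ≈ 0.36158.
n = log₂(2.7656) ≈ 1.4676 half-lives elapsed in 96.7 hours.
t½ = 96.7/1.4676 ≈ 65.89 hours.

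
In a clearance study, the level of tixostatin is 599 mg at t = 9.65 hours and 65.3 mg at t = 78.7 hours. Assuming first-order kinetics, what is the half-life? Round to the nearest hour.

22 hours

Over Δt = 78.7 − 9.65 = 69.05 hours, the level fell by a factor of 599/65.3 ≈ 9.173.
n = log₂(9.173) ≈ 3.1974 half-lives, so t½ = 69.05/3.1974 ≈ 21.596 hours.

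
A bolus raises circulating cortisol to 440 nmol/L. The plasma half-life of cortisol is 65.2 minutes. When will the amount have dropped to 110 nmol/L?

130.4 minutes

110/440 = 1/4, so 2 half-lives have elapsed.
t = 2 × 65.2 = 130.4 minutes.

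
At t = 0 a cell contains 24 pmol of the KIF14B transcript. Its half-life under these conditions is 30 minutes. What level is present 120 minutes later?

1.5 pmol

Elapsed time is 4 half-lives (120/30).
Each half-life halves the amount: 24 × (1/2)^4 = 24/16 = 1.5 pmol.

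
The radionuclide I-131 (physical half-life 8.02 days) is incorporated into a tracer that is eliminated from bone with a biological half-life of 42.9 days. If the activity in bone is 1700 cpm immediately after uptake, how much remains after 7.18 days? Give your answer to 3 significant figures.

1/t_eff = 1/t_phys + 1/t_biol = 1/8.02 + 1/42.9 = 0.148 per day.
t_eff = 8.02 × 42.9 / (8.02 + 42.9) ≈ 6.7568 days.
Remaining = 1700 × (1/2)^(7.18/6.7568) = 1700 × (1/2)^1.0626 ≈ 813.89 cpm.

814 cpm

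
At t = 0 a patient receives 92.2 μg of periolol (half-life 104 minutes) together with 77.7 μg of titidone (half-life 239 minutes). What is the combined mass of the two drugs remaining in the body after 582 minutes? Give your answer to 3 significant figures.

16.3 μg

periolol: 92.2 × (1/2)^(582/104) = 92.2 × (1/2)^5.5962 ≈ 1.906 μg.
titidone: 77.7 × (1/2)^(582/239) = 77.7 × (1/2)^2.4351 ≈ 14.367 μg.
Total = 1.906 + 14.367 ≈ 16.273 μg.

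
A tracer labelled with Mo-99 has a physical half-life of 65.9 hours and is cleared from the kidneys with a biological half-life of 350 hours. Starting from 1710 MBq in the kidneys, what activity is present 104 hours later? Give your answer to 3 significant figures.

1/t_eff = 1/t_phys + 1/t_biol = 1/65.9 + 1/350 = 0.018032 per hour.
t_eff = 65.9 × 350 / (65.9 + 350) ≈ 55.458 hours.
Remaining = 1710 × (1/2)^(104/55.458) = 1710 × (1/2)^1.8753 ≈ 466.1 MBq.

466 MBq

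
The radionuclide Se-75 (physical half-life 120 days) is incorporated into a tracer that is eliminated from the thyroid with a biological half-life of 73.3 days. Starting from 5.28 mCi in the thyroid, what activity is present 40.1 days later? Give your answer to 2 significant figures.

2.9 mCi

1/t_eff = 1/t_phys + 1/t_biol = 1/120 + 1/73.3 = 0.021976 per day.
t_eff = 120 × 73.3 / (120 + 73.3) ≈ 45.504 days.
Remaining = 5.28 × (1/2)^(40.1/45.504) = 5.28 × (1/2)^0.88123 ≈ 2.8665 mCi.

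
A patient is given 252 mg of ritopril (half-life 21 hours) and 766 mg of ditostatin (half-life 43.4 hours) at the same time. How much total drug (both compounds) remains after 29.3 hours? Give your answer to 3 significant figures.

576 mg

ritopril: 252 × (1/2)^(29.3/21) = 252 × (1/2)^1.3952 ≈ 95.806 mg.
ditostatin: 766 × (1/2)^(29.3/43.4) = 766 × (1/2)^0.67512 ≈ 479.73 mg.
Total = 95.806 + 479.73 ≈ 575.54 mg.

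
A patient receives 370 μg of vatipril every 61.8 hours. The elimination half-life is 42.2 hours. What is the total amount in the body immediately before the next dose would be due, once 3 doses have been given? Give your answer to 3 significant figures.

200 μg

The 3 doses were given 185.4, 123.6, 61.8 hours ago.
Total = 370·(1/2)^(185.4/42.2) + 370·(1/2)^(123.6/42.2) + 370·(1/2)^(61.8/42.2)
      = 17.606 + 48.586 + 134.08 ≈ 200.27 μg.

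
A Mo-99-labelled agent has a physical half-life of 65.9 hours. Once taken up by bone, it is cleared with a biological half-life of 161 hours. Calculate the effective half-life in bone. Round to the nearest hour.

47 hours

1/t_eff = 1/t_phys + 1/t_biol = 1/65.9 + 1/161 = 0.021386 per hour.
t_eff = 65.9 × 161 / (65.9 + 161) ≈ 46.76 hours.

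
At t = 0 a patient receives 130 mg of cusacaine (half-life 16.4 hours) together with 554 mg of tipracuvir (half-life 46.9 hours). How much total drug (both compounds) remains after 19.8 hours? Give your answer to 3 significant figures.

cusacaine: 130 × (1/2)^(19.8/16.4) = 130 × (1/2)^1.2073 ≈ 56.3 mg.
tipracuvir: 554 × (1/2)^(19.8/46.9) = 554 × (1/2)^0.42217 ≈ 413.45 mg.
Total = 56.3 + 413.45 ≈ 469.75 mg.

470 mg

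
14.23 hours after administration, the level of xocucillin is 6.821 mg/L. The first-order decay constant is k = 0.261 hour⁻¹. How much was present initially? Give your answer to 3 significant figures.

280 mg/L

t½ = ln 2 / k = 0.69315 / 0.261 ≈ 2.6557 hours.
Number of half-lives elapsed: n = 14.23/2.6557 ≈ 5.3582.
A₀ = A × 2^n = 6.821 × 2^5.3582 = 6.821 × 41.019 ≈ 279.79 mg/L.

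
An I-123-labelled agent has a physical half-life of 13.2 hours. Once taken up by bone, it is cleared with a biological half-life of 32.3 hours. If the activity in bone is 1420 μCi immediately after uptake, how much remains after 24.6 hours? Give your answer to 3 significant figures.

230 μCi

1/t_eff = 1/t_phys + 1/t_biol = 1/13.2 + 1/32.3 = 0.10672 per hour.
t_eff = 13.2 × 32.3 / (13.2 + 32.3) ≈ 9.3705 hours.
Remaining = 1420 × (1/2)^(24.6/9.3705) = 1420 × (1/2)^2.6252 ≈ 230.15 μCi.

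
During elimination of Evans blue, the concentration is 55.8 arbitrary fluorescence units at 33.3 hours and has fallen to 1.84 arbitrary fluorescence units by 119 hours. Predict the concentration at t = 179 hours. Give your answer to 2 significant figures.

0.17 arbitrary fluorescence units

Over Δt = 119 − 33.3 = 85.7 hours, the level fell by a factor of 55.8/1.84 ≈ 30.326.
n = log₂(30.326) ≈ 4.9225 half-lives, so t½ = 85.7/4.9225 ≈ 17.41 hours.
From t = 119 to t = 179: 1.84 × (1/2)^((179−119)/17.41) ≈ 0.1688 arbitrary fluorescence units.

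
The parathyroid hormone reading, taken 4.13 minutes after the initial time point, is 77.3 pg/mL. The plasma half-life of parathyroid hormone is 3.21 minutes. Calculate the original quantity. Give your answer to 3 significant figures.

189 pg/mL

Number of half-lives elapsed: n = 4.13/3.21 ≈ 1.2866.
A₀ = A × 2^n = 77.3 × 2^1.2866 = 77.3 × 2.4395 ≈ 188.58 pg/mL.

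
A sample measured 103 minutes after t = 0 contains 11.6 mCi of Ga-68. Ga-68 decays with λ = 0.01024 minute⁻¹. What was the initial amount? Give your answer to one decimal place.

t½ = ln 2 / λ = 0.69315 / 0.01024 ≈ 67.69 minutes.
Number of half-lives elapsed: n = 103/67.69 ≈ 1.5216.
A₀ = A × 2^n = 11.6 × 2^1.5216 = 11.6 × 2.8712 ≈ 33.306 mCi.

33.3 mCi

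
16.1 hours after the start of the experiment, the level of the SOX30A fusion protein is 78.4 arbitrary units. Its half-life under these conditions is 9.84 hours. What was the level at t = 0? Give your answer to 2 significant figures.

240 arbitrary units

Number of half-lives elapsed: n = 16.1/9.84 ≈ 1.6362.
A₀ = A × 2^n = 78.4 × 2^1.6362 = 78.4 × 3.1084 ≈ 243.7 arbitrary units.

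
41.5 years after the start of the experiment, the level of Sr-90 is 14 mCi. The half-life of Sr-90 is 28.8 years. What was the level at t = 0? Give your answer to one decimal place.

Number of half-lives elapsed: n = 41.5/28.8 ≈ 1.441.
A₀ = A × 2^n = 14 × 2^1.441 = 14 × 2.715 ≈ 38.011 mCi.

38.0 mCi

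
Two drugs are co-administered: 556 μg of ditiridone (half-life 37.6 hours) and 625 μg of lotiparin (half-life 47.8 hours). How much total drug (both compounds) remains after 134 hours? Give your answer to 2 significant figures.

140 μg

ditiridone: 556 × (1/2)^(134/37.6) = 556 × (1/2)^3.5638 ≈ 47.017 μg.
lotiparin: 625 × (1/2)^(134/47.8) = 625 × (1/2)^2.8033 ≈ 89.534 μg.
Total = 47.017 + 89.534 ≈ 136.55 μg.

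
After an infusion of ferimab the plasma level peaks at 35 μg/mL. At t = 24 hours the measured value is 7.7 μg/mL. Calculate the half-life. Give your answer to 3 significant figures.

A/A₀ = 7.7/35 ≈ 0.22.
n = log₂(4.5455) ≈ 2.1844 half-lives elapsed in 24 hours.
t½ = 24/2.1844 ≈ 10.987 hours.

11.0 hours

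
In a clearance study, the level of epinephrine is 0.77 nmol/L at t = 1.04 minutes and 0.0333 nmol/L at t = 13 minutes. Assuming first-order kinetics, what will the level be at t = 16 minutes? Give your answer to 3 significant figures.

Over Δt = 13 − 1.04 = 11.96 minutes, the level fell by a factor of 0.77/0.0333 ≈ 23.123.
n = log₂(23.123) ≈ 4.5313 half-lives, so t½ = 11.96/4.5313 ≈ 2.6394 minutes.
From t = 13 to t = 16: 0.0333 × (1/2)^((16−13)/2.6394) ≈ 0.015146 nmol/L.

0.0151 nmol/L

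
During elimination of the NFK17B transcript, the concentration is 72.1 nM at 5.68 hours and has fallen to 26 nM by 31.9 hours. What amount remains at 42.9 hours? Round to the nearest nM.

17 nM

Over Δt = 31.9 − 5.68 = 26.22 hours, the level fell by a factor of 72.1/26 ≈ 2.7731.
n = log₂(2.7731) ≈ 1.4715 half-lives, so t½ = 26.22/1.4715 ≈ 17.819 hours.
From t = 31.9 to t = 42.9: 26 × (1/2)^((42.9−31.9)/17.819) ≈ 16.949 nM.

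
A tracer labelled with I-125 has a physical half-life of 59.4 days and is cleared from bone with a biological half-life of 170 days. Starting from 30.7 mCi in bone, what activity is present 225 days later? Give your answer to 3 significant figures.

1/t_eff = 1/t_phys + 1/t_biol = 1/59.4 + 1/170 = 0.022717 per day.
t_eff = 59.4 × 170 / (59.4 + 170) ≈ 44.019 days.
Remaining = 30.7 × (1/2)^(225/44.019) = 30.7 × (1/2)^5.1114 ≈ 0.88808 mCi.

0.888 mCi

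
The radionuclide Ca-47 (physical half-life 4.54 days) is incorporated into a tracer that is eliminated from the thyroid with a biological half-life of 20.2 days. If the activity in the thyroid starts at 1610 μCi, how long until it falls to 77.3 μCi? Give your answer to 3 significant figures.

1/t_eff = 1/t_phys + 1/t_biol = 1/4.54 + 1/20.2 = 0.26977 per day.
t_eff = 4.54 × 20.2 / (4.54 + 20.2) ≈ 3.7069 days.
n = log₂(1610/77.3) ≈ 4.3804; t = 4.3804 × 3.7069 ≈ 16.238 days.

16.2 days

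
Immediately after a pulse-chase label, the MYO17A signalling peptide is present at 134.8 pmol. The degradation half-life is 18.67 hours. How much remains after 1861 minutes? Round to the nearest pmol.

43 pmol

Convert the elapsed time: 1861 minutes = 31.0167 hours.
Number of half-lives: n = 31.0167/18.67 ≈ 1.6613.
Remaining = 134.8 × (1/2)^1.6613 = 134.8 × 0.31615 ≈ 42.617 pmol.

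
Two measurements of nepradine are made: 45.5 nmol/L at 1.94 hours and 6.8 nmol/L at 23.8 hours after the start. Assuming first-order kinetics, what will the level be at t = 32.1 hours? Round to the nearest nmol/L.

3 nmol/L

Over Δt = 23.8 − 1.94 = 21.86 hours, the level fell by a factor of 45.5/6.8 ≈ 6.6912.
n = log₂(6.6912) ≈ 2.7423 half-lives, so t½ = 21.86/2.7423 ≈ 7.9715 hours.
From t = 23.8 to t = 32.1: 6.8 × (1/2)^((32.1−23.8)/7.9715) ≈ 3.3043 nmol/L.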